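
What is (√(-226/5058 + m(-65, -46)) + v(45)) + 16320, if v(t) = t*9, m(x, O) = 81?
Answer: 16725 + 8*√898919/843 ≈ 16734.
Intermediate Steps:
v(t) = 9*t
(√(-226/5058 + m(-65, -46)) + v(45)) + 16320 = (√(-226/5058 + 81) + 9*45) + 16320 = (√(-226*1/5058 + 81) + 405) + 16320 = (√(-113/2529 + 81) + 405) + 16320 = (√(204736/2529) + 405) + 16320 = (8*√898919/843 + 405) + 16320 = (405 + 8*√898919/843) + 16320 = 16725 + 8*√898919/843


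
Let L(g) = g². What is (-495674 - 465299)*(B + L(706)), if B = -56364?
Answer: -424819256056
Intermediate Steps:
(-495674 - 465299)*(B + L(706)) = (-495674 - 465299)*(-56364 + 706²) = -960973*(-56364 + 498436) = -960973*442072 = -424819256056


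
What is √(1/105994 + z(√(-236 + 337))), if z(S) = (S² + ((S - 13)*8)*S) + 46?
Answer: √(10729165380374 - 1168411715744*√101)/105994 ≈ 9.4967*I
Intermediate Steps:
z(S) = 46 + S² + S*(-104 + 8*S) (z(S) = (S² + ((-13 + S)*8)*S) + 46 = (S² + (-104 + 8*S)*S) + 46 = (S² + S*(-104 + 8*S)) + 46 = 46 + S² + S*(-104 + 8*S))
√(1/105994 + z(√(-236 + 337))) = √(1/105994 + (46 - 104*√(-236 + 337) + 9*(√(-236 + 337))²)) = √(1/105994 + (46 - 104*√101 + 9*(√101)²)) = √(1/105994 + (46 - 104*√101 + 9*101)) = √(1/105994 + (46 - 104*√101 + 909)) = √(1/105994 + (955 - 104*√101)) = √(101224271/105994 - 104*√101)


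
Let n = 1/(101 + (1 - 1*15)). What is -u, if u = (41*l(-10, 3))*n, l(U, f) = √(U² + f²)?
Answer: -41*√109/87 ≈ -4.9201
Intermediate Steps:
n = 1/87 (n = 1/(101 + (1 - 15)) = 1/(101 - 14) = 1/87 ≈ 0.011494)
u = 41*√109/87 (u = (41*√((-10)² + 3²))*(1/87) = (41*√(100 + 9))*(1/87) = (41*√109)*(1/87) = 41*√109/87 ≈ 4.9201)
-u = -41*√109/87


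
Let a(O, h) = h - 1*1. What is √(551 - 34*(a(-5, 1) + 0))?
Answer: √551 ≈ 23.473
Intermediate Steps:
a(O, h) = -1 + h (a(O, h) = h - 1 = -1 + h)
√(551 - 34*(a(-5, 1) + 0)) = √(551 - 34*((-1 + 1) + 0)) = √(551 - 34*(0 + 0)) = √(551 - 34*0) = √(551 + 0) = √551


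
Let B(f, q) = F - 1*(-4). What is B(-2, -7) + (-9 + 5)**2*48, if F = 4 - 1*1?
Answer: 775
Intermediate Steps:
F = 3 (F = 4 - 1 = 3)
B(f, q) = 7 (B(f, q) = 3 - 1*(-4) = 3 + 4 = 7)
B(-2, -7) + (-9 + 5)**2*48 = 7 + (-9 + 5)**2*48 = 7 + (-4)**2*48 = 7 + 16*48 = 7 + 768 = 775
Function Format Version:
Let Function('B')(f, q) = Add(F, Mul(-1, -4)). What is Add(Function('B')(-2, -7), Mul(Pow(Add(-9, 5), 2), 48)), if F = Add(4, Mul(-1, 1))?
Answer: 775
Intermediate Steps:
F = 3 (F = Add(4, -1) = 3)
Function('B')(f, q) = 7 (Function('B')(f, q) = Add(3, Mul(-1, -4)) = Add(3, 4) = 7)
Add(Function('B')(-2, -7), Mul(Pow(Add(-9, 5), 2), 48)) = Add(7, Mul(Pow(Add(-9, 5), 2), 48)) = Add(7, Mul(Pow(-4, 2), 48)) = Add(7, Mul(16, 48)) = Add(7, 768) = 775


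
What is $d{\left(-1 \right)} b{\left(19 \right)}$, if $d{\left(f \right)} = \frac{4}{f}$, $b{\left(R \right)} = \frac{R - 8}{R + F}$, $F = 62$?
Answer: $- \frac{44}{81} \approx -0.54321$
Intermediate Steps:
$b{\left(R \right)} = \frac{-8 + R}{62 + R}$ ($b{\left(R \right)} = \frac{R - 8}{R + 62} = \frac{-8 + R}{62 + R}$)
$d{\left(-1 \right)} b{\left(19 \right)} = \frac{4}{-1} \frac{-8 + 19}{62 + 19} = 4 \left(-1\right) \frac{1}{81} \cdot 11 = - 4 \cdot \frac{1}{81} \cdot 11 = \left(-4\right) \frac{11}{81} = - \frac{44}{81}$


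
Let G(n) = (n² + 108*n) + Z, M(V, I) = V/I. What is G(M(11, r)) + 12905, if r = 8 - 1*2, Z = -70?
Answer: 469309/36 ≈ 13036.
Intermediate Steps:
r = 6 (r = 8 - 2 = 6)
G(n) = -70 + n² + 108*n (G(n) = (n² + 108*n) - 70 = -70 + n² + 108*n)
G(M(11, r)) + 12905 = (-70 + (11/6)² + 108*(11/6)) + 12905 = (-70 + 121/36 + 198) + 12905 = 4729/36 + 12905 = 469309/36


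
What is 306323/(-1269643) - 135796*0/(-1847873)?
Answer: -306323/1269643 ≈ -0.24127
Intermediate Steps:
306323/(-1269643) - 135796*0/(-1847873) = 306323*(-1/1269643) + 0*(-1/1847873) = -306323/1269643 + 0 = -306323/1269643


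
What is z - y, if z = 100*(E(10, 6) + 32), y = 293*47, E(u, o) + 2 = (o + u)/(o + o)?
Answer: -31913/3 ≈ -10638.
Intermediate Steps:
E(u, o) = -2 + (o + u)/(2*o) (E(u, o) = -2 + (o + u)/(o + o) = -2 + (o + u)/((2*o)) = -2 + (o + u)*(1/(2*o)) = -2 + (o + u)/(2*o))
y = 13771
z = 9400/3 (z = 100*((½)*(10 - 3*6)/6 + 32) = 100*((½)*(⅙)*(10 - 18) + 32) = 100*((½)*(⅙)*(-8) + 32) = 100*(-⅔ + 32) = 100*(94/3) = 9400/3 ≈ 3133.3)
z - y = 9400/3 - 1*13771 = 9400/3 - 13771 = -31913/3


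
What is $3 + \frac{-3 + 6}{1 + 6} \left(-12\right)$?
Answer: $- \frac{15}{7} \approx -2.1429$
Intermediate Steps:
$3 + \frac{-3 + 6}{1 + 6} \left(-12\right) = 3 + \frac{3}{7} \left(-12\right) = 3 - \frac{36}{7} = - \frac{15}{7}$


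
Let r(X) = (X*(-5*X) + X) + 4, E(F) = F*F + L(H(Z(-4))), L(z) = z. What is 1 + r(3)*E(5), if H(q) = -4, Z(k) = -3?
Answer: -797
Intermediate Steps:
E(F) = -4 + F² (E(F) = F*F - 4 = F² - 4 = -4 + F²)
r(X) = 4 + X - 5*X² (r(X) = (-5*X² + X) + 4 = (X - 5*X²) + 4 = 4 + X - 5*X²)
1 + r(3)*E(5) = 1 + (4 + 3 - 5*3²)*(-4 + 5²) = 1 + (4 + 3 - 5*9)*(-4 + 25) = 1 + (4 + 3 - 45)*21 = 1 - 38*21 = 1 - 798 = -797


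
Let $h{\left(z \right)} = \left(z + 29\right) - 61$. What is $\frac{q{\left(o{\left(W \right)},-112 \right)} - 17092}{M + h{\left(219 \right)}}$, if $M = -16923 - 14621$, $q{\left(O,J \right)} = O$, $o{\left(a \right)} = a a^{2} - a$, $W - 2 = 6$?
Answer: $\frac{16588}{31357} \approx 0.52901$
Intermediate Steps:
$h{\left(z \right)} = -32 + z$ ($h{\left(z \right)} = \left(29 + z\right) - 61 = -32 + z$)
$W = 8$ ($W = 2 + 6 = 8$)
$o{\left(a \right)} = a^{3} - a$
$M = -31544$
$\frac{q{\left(o{\left(W \right)},-112 \right)} - 17092}{M + h{\left(219 \right)}} = \frac{\left(8^{3} - 8\right) - 17092}{-31544 + \left(-32 + 219\right)} = \frac{\left(512 - 8\right) - 17092}{-31544 + 187} = \frac{504 - 17092}{-31357} = \left(-16588\right) \left(- \frac{1}{31357}\right) = \frac{16588}{31357}$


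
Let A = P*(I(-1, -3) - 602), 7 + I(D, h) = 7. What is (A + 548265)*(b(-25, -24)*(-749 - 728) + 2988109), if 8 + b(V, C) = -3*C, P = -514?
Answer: 2481804168633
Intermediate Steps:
I(D, h) = 0 (I(D, h) = -7 + 7 = 0)
b(V, C) = -8 - 3*C
A = 309428 (A = -514*(0 - 602) = -514*(-602) = 309428)
(A + 548265)*(b(-25, -24)*(-749 - 728) + 2988109) = (309428 + 548265)*((-8 - 3*(-24))*(-749 - 728) + 2988109) = 857693*((-8 + 72)*(-1477) + 2988109) = 857693*(64*(-1477) + 2988109) = 857693*(-94528 + 2988109) = 857693*2893581 = 2481804168633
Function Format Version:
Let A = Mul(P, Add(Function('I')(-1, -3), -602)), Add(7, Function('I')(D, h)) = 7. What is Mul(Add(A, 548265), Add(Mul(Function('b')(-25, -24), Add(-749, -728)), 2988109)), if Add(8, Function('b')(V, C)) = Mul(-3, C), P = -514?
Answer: 2481804168633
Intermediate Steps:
Function('I')(D, h) = 0 (Function('I')(D, h) = Add(-7, 7) = 0)
Function('b')(V, C) = Add(-8, Mul(-3, C))
A = 309428 (A = Mul(-514, Add(0, -602)) = Mul(-514, -602) = 309428)
Mul(Add(A, 548265), Add(Mul(Function('b')(-25, -24), Add(-749, -728)), 2988109)) = Mul(Add(309428, 548265), Add(Mul(Add(-8, Mul(-3, -24)), Add(-749, -728)), 2988109)) = Mul(857693, Add(Mul(Add(-8, 72), -1477), 2988109)) = Mul(857693, Add(Mul(64, -1477), 2988109)) = Mul(857693, Add(-94528, 2988109)) = Mul(857693, 2893581) = 2481804168633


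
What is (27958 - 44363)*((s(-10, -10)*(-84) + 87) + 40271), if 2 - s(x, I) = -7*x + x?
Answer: -741998150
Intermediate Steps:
s(x, I) = 2 + 6*x (s(x, I) = 2 - (-7*x + x) = 2 - (-6)*x = 2 + 6*x)
(27958 - 44363)*((s(-10, -10)*(-84) + 87) + 40271) = (27958 - 44363)*(((2 + 6*(-10))*(-84) + 87) + 40271) = -16405*(((2 - 60)*(-84) + 87) + 40271) = -16405*((-58*(-84) + 87) + 40271) = -16405*((4872 + 87) + 40271) = -16405*(4959 + 40271) = -16405*45230 = -741998150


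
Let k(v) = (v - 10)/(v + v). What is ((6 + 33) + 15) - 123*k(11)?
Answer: 1065/22 ≈ 48.409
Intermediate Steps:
k(v) = (-10 + v)/(2*v) (k(v) = (-10 + v)/((2*v)) = (-10 + v)*(1/(2*v)) = (-10 + v)/(2*v))
((6 + 33) + 15) - 123*k(11) = ((6 + 33) + 15) - 123*(-10 + 11)/(2*11) = (39 + 15) - 123/(2*11) = 54 - 123*1/22 = 54 - 123/22 = 1065/22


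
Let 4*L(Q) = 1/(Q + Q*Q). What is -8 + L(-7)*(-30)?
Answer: -229/28 ≈ -8.1786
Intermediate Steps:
L(Q) = 1/(4*(Q + Q²)) (L(Q) = 1/(4*(Q + Q*Q)) = 1/(4*(Q + Q²)))
-8 + L(-7)*(-30) = -8 + ((¼)/(-7*(1 - 7)))*(-30) = -8 + ((¼)*(-⅐)/(-6))*(-30) = -8 + ((¼)*(-⅐)*(-⅙))*(-30) = -8 + (1/168)*(-30) = -8 - 5/28 = -229/28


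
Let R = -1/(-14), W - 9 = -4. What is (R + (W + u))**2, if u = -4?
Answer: 225/196 ≈ 1.1480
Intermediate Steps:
W = 5 (W = 9 - 4 = 5)
R = 1/14 (R = -1*(-1/14) = 1/14 ≈ 0.071429)
(R + (W + u))**2 = (1/14 + (5 - 4))**2 = (1/14 + 1)**2 = (15/14)**2 = 225/196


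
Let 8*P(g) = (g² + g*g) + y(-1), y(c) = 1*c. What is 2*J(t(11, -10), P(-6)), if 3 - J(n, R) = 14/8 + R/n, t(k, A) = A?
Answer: 171/40 ≈ 4.2750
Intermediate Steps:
y(c) = c
P(g) = -⅛ + g²/4 (P(g) = ((g² + g*g) - 1)/8 = ((g² + g²) - 1)/8 = (2*g² - 1)/8 = (-1 + 2*g²)/8 = -⅛ + g²/4)
J(n, R) = 5/4 - R/n (J(n, R) = 3 - (14/8 + R/n) = 3 - (14*(⅛) + R/n) = 3 - (7/4 + R/n) = 3 + (-7/4 - R/n) = 5/4 - R/n)
2*J(t(11, -10), P(-6)) = 2*(5/4 - 1*(-⅛ + (¼)*(-6)²)/(-10)) = 2*(5/4 - 1*(-⅛ + (¼)*36)*(-⅒)) = 2*(5/4 - 1*(-⅛ + 9)*(-⅒)) = 2*(5/4 - 1*71/8*(-⅒)) = 2*(5/4 + 71/80) = 2*(171/80) = 171/40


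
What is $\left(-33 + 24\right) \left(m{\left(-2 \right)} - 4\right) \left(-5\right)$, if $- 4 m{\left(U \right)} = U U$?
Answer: $-225$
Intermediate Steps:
$m{\left(U \right)} = - \frac{U^{2}}{4}$ ($m{\left(U \right)} = - \frac{U U}{4} = - \frac{U^{2}}{4}$)
$\left(-33 + 24\right) \left(m{\left(-2 \right)} - 4\right) \left(-5\right) = \left(-33 + 24\right) \left(- \frac{\left(-2\right)^{2}}{4} - 4\right) \left(-5\right) = - 9 \left(\left(- \frac{1}{4}\right) 4 - 4\right) \left(-5\right) = - 9 \left(-1 - 4\right) \left(-5\right) = - 9 \left(\left(-5\right) \left(-5\right)\right) = \left(-9\right) 25 = -225$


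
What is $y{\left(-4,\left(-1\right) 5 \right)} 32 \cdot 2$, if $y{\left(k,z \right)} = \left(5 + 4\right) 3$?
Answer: $1728$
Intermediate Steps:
$y{\left(k,z \right)} = 27$ ($y{\left(k,z \right)} = 9 \cdot 3 = 27$)
$y{\left(-4,\left(-1\right) 5 \right)} 32 \cdot 2 = 27 \cdot 32 \cdot 2 = 864 \cdot 2 = 1728$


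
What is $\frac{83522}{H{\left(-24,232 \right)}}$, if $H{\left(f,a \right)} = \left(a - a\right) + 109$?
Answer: $\frac{83522}{109} \approx 766.26$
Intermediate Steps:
$H{\left(f,a \right)} = 109$ ($H{\left(f,a \right)} = 0 + 109 = 109$)
$\frac{83522}{H{\left(-24,232 \right)}} = \frac{83522}{109}$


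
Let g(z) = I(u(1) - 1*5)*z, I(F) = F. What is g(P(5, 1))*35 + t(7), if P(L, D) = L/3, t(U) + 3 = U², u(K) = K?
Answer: -562/3 ≈ -187.33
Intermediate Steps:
t(U) = -3 + U²
P(L, D) = L/3 (P(L, D) = L*(⅓) = L/3)
g(z) = -4*z (g(z) = (1 - 1*5)*z = (1 - 5)*z = -4*z)
g(P(5, 1))*35 + t(7) = -4*5/3*35 + (-3 + 7²) = -4*5/3*35 + (-3 + 49) = -20/3*35 + 46 = -700/3 + 46 = -562/3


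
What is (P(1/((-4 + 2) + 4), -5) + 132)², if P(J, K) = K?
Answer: 16129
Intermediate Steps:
(P(1/((-4 + 2) + 4), -5) + 132)² = (-5 + 132)² = 127² = 16129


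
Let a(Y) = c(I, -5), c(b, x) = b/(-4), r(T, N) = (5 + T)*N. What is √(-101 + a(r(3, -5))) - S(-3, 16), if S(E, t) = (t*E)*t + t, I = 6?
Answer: 752 + I*√410/2 ≈ 752.0 + 10.124*I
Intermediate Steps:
r(T, N) = N*(5 + T)
c(b, x) = -b/4 (c(b, x) = b*(-¼) = -b/4)
a(Y) = -3/2 (a(Y) = -¼*6 = -3/2)
S(E, t) = t + E*t² (S(E, t) = (E*t)*t + t = E*t² + t = t + E*t²)
√(-101 + a(r(3, -5))) - S(-3, 16) = √(-101 - 3/2) - 16*(1 - 3*16) = √(-205/2) - 16*(1 - 48) = I*√410/2 - 16*(-47) = I*√410/2 - 1*(-752) = I*√410/2 + 752 = 752 + I*√410/2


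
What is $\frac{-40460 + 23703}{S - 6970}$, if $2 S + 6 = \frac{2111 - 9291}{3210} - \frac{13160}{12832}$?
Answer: $\frac{17255822376}{7182251981} \approx 2.4026$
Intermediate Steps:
$S = - \frac{4769021}{1029768}$ ($S = -3 + \frac{\frac{2111 - 9291}{3210} - \frac{13160}{12832}}{2} = -3 + \frac{\left(-7180\right) \frac{1}{3210} - \frac{1645}{1604}}{2} = -3 + \frac{- \frac{718}{321} - \frac{1645}{1604}}{2} = -3 + \frac{1}{2} \left(- \frac{1679717}{514884}\right) = -3 - \frac{1679717}{1029768} = - \frac{4769021}{1029768} \approx -4.6312$)
$\frac{-40460 + 23703}{S - 6970} = \frac{-40460 + 23703}{- \frac{4769021}{1029768} - 6970} = - \frac{16757}{- \frac{7182251981}{1029768}} = \left(-16757\right) \left(- \frac{1029768}{7182251981}\right) = \frac{17255822376}{7182251981}$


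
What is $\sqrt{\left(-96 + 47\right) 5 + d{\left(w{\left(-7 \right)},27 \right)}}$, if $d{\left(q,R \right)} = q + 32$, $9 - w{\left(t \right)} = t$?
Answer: $i \sqrt{197} \approx 14.036 i$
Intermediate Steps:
$w{\left(t \right)} = 9 - t$
$d{\left(q,R \right)} = 32 + q$
$\sqrt{\left(-96 + 47\right) 5 + d{\left(w{\left(-7 \right)},27 \right)}} = \sqrt{\left(-96 + 47\right) 5 + \left(32 + \left(9 - -7\right)\right)} = \sqrt{\left(-49\right) 5 + \left(32 + \left(9 + 7\right)\right)} = \sqrt{-245 + \left(32 + 16\right)} = \sqrt{-245 + 48} = \sqrt{-197} = i \sqrt{197}$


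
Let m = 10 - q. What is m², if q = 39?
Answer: 841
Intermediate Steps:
m = -29 (m = 10 - 1*39 = 10 - 39 = -29)
m² = (-29)² = 841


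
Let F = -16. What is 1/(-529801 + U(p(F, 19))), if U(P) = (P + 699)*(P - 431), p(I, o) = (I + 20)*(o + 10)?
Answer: -1/786526 ≈ -1.2714e-6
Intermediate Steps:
p(I, o) = (10 + o)*(20 + I) (p(I, o) = (20 + I)*(10 + o) = (10 + o)*(20 + I))
U(P) = (-431 + P)*(699 + P) (U(P) = (699 + P)*(-431 + P) = (-431 + P)*(699 + P))
1/(-529801 + U(p(F, 19))) = 1/(-529801 + (-301269 + (200 + 10*(-16) + 20*19 - 16*19)² + 268*(200 + 10*(-16) + 20*19 - 16*19))) = 1/(-529801 + (-301269 + (200 - 160 + 380 - 304)² + 268*(200 - 160 + 380 - 304))) = 1/(-529801 + (-301269 + 116² + 268*116)) = 1/(-529801 + (-301269 + 13456 + 31088)) = 1/(-529801 - 256725) = 1/(-786526) = -1/786526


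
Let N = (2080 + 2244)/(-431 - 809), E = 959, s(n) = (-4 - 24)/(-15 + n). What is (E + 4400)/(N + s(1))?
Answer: -1661290/461 ≈ -3603.7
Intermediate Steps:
s(n) = -28/(-15 + n)
N = -1081/310 (N = 4324/(-1240) = 4324*(-1/1240) = -1081/310 ≈ -3.4871)
(E + 4400)/(N + s(1)) = (959 + 4400)/(-1081/310 - 28/(-15 + 1)) = 5359/(-1081/310 - 28/(-14)) = 5359/(-1081/310 - 28*(-1/14)) = 5359/(-1081/310 + 2) = 5359/(-461/310) = 5359*(-310/461) = -1661290/461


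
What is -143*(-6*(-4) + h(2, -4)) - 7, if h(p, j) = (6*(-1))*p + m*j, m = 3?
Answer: -7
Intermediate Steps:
h(p, j) = -6*p + 3*j (h(p, j) = (6*(-1))*p + 3*j = -6*p + 3*j)
-143*(-6*(-4) + h(2, -4)) - 7 = -143*(-6*(-4) + (-6*2 + 3*(-4))) - 7 = -143*(24 + (-12 - 12)) - 7 = -143*(24 - 24) - 7 = -143*0 - 7 = 0 - 7 = -7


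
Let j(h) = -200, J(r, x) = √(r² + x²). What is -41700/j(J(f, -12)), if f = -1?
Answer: 417/2 ≈ 208.50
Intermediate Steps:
-41700/j(J(f, -12)) = -41700/(-200) = -41700*(-1/200) = 417/2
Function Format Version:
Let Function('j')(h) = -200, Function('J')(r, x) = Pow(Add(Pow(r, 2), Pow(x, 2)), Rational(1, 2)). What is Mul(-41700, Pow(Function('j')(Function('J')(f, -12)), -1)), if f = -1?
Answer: Rational(417, 2) ≈ 208.50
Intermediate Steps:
Mul(-41700, Pow(Function('j')(Function('J')(f, -12)), -1)) = Mul(-41700, Pow(-200, -1)) = Mul(-41700, Rational(-1, 200)) = Rational(417, 2)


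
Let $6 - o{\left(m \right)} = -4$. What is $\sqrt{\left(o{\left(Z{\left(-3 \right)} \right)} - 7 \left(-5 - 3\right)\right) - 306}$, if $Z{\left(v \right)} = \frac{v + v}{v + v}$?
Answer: $4 i \sqrt{15} \approx 15.492 i$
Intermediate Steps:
$Z{\left(v \right)} = 1$ ($Z{\left(v \right)} = \frac{2 v}{2 v} = 2 v \frac{1}{2 v} = 1$)
$o{\left(m \right)} = 10$ ($o{\left(m \right)} = 6 - -4 = 6 + 4 = 10$)
$\sqrt{\left(o{\left(Z{\left(-3 \right)} \right)} - 7 \left(-5 - 3\right)\right) - 306} = \sqrt{\left(10 - 7 \left(-5 - 3\right)\right) - 306} = \sqrt{\left(10 - -56\right) - 306} = \sqrt{\left(10 + 56\right) - 306} = \sqrt{66 - 306} = \sqrt{-240} = 4 i \sqrt{15}$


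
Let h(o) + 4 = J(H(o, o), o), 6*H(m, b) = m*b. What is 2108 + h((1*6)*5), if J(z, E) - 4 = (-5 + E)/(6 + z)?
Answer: 328873/156 ≈ 2108.2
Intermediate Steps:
H(m, b) = b*m/6 (H(m, b) = (m*b)/6 = (b*m)/6 = b*m/6)
J(z, E) = 4 + (-5 + E)/(6 + z)
h(o) = -4 + (19 + o + 2*o²/3)/(6 + o²/6) (h(o) = -4 + (19 + o + 4*(o*o/6))/(6 + o*o/6) = -4 + (19 + o + 4*(o²/6))/(6 + o²/6) = -4 + (19 + o + 2*o²/3)/(6 + o²/6))
2108 + h((1*6)*5) = 2108 + 6*(-5 + (1*6)*5)/(36 + ((1*6)*5)²) = 2108 + 6*(-5 + 6*5)/(36 + (6*5)²) = 2108 + 6*(-5 + 30)/(36 + 30²) = 2108 + 6*25/(36 + 900) = 2108 + 6*25/936 = 2108 + 6*(1/936)*25 = 2108 + 25/156 = 328873/156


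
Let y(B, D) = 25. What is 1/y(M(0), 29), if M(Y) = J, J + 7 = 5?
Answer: 1/25 ≈ 0.040000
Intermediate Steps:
J = -2 (J = -7 + 5 = -2)
M(Y) = -2
1/y(M(0), 29) = 1/25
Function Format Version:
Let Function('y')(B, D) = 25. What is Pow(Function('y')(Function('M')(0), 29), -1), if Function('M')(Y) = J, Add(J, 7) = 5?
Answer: Rational(1, 25) ≈ 0.040000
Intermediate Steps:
J = -2 (J = Add(-7, 5) = -2)
Function('M')(Y) = -2
Pow(Function('y')(Function('M')(0), 29), -1) = Pow(25, -1) = Rational(1, 25)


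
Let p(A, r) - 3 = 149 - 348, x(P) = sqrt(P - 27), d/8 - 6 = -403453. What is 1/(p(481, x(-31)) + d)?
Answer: -1/3227772 ≈ -3.0981e-7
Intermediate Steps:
d = -3227576 (d = 48 + 8*(-403453) = 48 - 3227624 = -3227576)
x(P) = sqrt(-27 + P)
p(A, r) = -196 (p(A, r) = 3 + (149 - 348) = 3 - 199 = -196)
1/(p(481, x(-31)) + d) = 1/(-196 - 3227576) = 1/(-3227772) = -1/3227772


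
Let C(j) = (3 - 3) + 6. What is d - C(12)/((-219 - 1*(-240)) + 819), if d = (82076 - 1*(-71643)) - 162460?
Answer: -1223741/140 ≈ -8741.0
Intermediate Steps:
C(j) = 6 (C(j) = 0 + 6 = 6)
d = -8741 (d = (82076 + 71643) - 162460 = 153719 - 162460 = -8741)
d - C(12)/((-219 - 1*(-240)) + 819) = -8741 - 6/((-219 - 1*(-240)) + 819) = -8741 - 6/((-219 + 240) + 819) = -8741 - 6/(21 + 819) = -8741 - 6/840 = -8741 - 1*1/140 = -8741 - 1/140 = -1223741/140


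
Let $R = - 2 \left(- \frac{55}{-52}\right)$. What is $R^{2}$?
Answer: $\frac{3025}{676} \approx 4.4749$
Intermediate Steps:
$R = - \frac{55}{26}$ ($R = - 2 \left(\left(-55\right) \left(- \frac{1}{52}\right)\right) = \left(-2\right) \frac{55}{52} = - \frac{55}{26} \approx -2.1154$)
$R^{2} = \left(- \frac{55}{26}\right)^{2} = \frac{3025}{676}$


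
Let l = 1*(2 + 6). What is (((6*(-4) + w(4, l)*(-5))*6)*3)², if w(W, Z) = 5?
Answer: 777924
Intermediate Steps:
l = 8 (l = 1*8 = 8)
(((6*(-4) + w(4, l)*(-5))*6)*3)² = (((6*(-4) + 5*(-5))*6)*3)² = (((-24 - 25)*6)*3)² = (-49*6*3)² = (-294*3)² = (-882)² = 777924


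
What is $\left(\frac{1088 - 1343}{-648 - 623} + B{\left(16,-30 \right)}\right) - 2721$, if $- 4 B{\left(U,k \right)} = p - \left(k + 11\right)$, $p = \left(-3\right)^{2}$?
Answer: $- \frac{3467033}{1271} \approx -2727.8$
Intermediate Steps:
$p = 9$
$B{\left(U,k \right)} = \frac{1}{2} + \frac{k}{4}$ ($B{\left(U,k \right)} = - \frac{9 - \left(k + 11\right)}{4} = - \frac{9 - \left(11 + k\right)}{4} = - \frac{-2 - k}{4} = \frac{1}{2} + \frac{k}{4}$)
$\left(\frac{1088 - 1343}{-648 - 623} + B{\left(16,-30 \right)}\right) - 2721 = \left(\frac{1088 - 1343}{-648 - 623} + \left(\frac{1}{2} + \frac{1}{4} \left(-30\right)\right)\right) - 2721 = \left(- \frac{255}{-1271} + \left(\frac{1}{2} - \frac{15}{2}\right)\right) - 2721 = \left(\left(-255\right) \left(- \frac{1}{1271}\right) - 7\right) - 2721 = \left(\frac{255}{1271} - 7\right) - 2721 = - \frac{8642}{1271} - 2721 = - \frac{3467033}{1271}$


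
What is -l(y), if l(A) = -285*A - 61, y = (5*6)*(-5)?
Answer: -42689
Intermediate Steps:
y = -150 (y = 30*(-5) = -150)
l(A) = -61 - 285*A
-l(y) = -(-61 - 285*(-150)) = -(-61 + 42750) = -1*42689 = -42689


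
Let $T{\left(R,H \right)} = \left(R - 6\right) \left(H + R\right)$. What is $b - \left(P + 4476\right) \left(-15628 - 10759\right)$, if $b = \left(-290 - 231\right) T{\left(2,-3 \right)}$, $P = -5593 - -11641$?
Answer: $277694704$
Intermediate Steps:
$P = 6048$ ($P = -5593 + 11641 = 6048$)
$T{\left(R,H \right)} = \left(-6 + R\right) \left(H + R\right)$
$b = -2084$ ($b = \left(-290 - 231\right) \left(2^{2} - -18 - 12 - 6\right) = \left(-290 - 231\right) \left(4 + 18 - 12 - 6\right) = \left(-521\right) 4 = -2084$)
$b - \left(P + 4476\right) \left(-15628 - 10759\right) = -2084 - \left(6048 + 4476\right) \left(-15628 - 10759\right) = -2084 - 10524 \left(-26387\right) = -2084 - -277696788 = -2084 + 277696788 = 277694704$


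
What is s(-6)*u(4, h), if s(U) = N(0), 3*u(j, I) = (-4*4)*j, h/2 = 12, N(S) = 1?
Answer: -64/3 ≈ -21.333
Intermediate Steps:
h = 24 (h = 2*12 = 24)
u(j, I) = -16*j/3 (u(j, I) = ((-4*4)*j)/3 = (-16*j)/3 = -16*j/3)
s(U) = 1
s(-6)*u(4, h) = 1*(-16/3*4) = 1*(-64/3) = -64/3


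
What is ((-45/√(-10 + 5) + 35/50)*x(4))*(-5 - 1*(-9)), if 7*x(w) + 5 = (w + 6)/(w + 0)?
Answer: -1 - 90*I*√5/7 ≈ -1.0 - 28.749*I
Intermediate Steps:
x(w) = -5/7 + (6 + w)/(7*w) (x(w) = -5/7 + ((w + 6)/(w + 0))/7 = -5/7 + ((6 + w)/w)/7 = -5/7 + (6 + w)/(7*w))
((-45/√(-10 + 5) + 35/50)*x(4))*(-5 - 1*(-9)) = ((-45/√(-10 + 5) + 35/50)*((2/7)*(3 - 2*4)/4))*(-5 - 1*(-9)) = ((-45*(-I*√5/5) + 35*(1/50))*((2/7)*(¼)*(3 - 8)))*(-5 + 9) = ((-45*(-I*√5/5) + 7/10)*((2/7)*(¼)*(-5)))*4 = ((-(-9)*I*√5 + 7/10)*(-5/14))*4 = ((9*I*√5 + 7/10)*(-5/14))*4 = ((7/10 + 9*I*√5)*(-5/14))*4 = (-¼ - 45*I*√5/14)*4 = -1 - 90*I*√5/7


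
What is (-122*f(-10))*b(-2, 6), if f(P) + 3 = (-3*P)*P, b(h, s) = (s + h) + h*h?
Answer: 295728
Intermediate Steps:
b(h, s) = h + s + h**2 (b(h, s) = (h + s) + h**2 = h + s + h**2)
f(P) = -3 - 3*P**2 (f(P) = -3 + (-3*P)*P = -3 - 3*P**2)
(-122*f(-10))*b(-2, 6) = (-122*(-3 - 3*(-10)**2))*(-2 + 6 + (-2)**2) = (-122*(-3 - 3*100))*(-2 + 6 + 4) = -122*(-3 - 300)*8 = -122*(-303)*8 = 36966*8 = 295728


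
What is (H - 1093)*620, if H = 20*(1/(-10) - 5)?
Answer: -740900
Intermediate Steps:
H = -102 (H = 20*(-⅒ - 5) = 20*(-51/10) = -102)
(H - 1093)*620 = (-102 - 1093)*620 = -1195*620 = -740900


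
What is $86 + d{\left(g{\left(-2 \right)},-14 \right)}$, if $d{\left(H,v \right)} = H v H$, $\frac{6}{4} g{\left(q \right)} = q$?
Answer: $\frac{550}{9} \approx 61.111$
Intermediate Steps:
$g{\left(q \right)} = \frac{2 q}{3}$
$d{\left(H,v \right)} = v H^{2}$
$86 + d{\left(g{\left(-2 \right)},-14 \right)} = 86 - 14 \left(\frac{2}{3} \left(-2\right)\right)^{2} = 86 - 14 \left(- \frac{4}{3}\right)^{2} = 86 - \frac{224}{9} = \frac{550}{9}$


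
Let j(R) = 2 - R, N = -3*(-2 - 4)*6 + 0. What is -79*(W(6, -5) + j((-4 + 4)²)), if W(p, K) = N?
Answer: -8690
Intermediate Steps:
N = 108 (N = -(-18)*6 + 0 = -3*(-36) + 0 = 108 + 0 = 108)
W(p, K) = 108
-79*(W(6, -5) + j((-4 + 4)²)) = -79*(108 + (2 - (-4 + 4)²)) = -79*(108 + (2 - 1*0²)) = -79*(108 + (2 - 1*0)) = -79*(108 + (2 + 0)) = -79*(108 + 2) = -79*110 = -8690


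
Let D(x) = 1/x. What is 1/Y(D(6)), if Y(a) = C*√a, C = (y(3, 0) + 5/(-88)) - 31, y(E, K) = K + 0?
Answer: -88*√6/2733 ≈ -0.078871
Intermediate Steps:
y(E, K) = K
C = -2733/88 (C = (0 + 5/(-88)) - 31 = (0 + 5*(-1/88)) - 31 = (0 - 5/88) - 31 = -5/88 - 31 = -2733/88 ≈ -31.057)
Y(a) = -2733*√a/88
1/Y(D(6)) = 1/(-2733*√6/6/88) = 1/(-911*√6/176) = -88*√6/2733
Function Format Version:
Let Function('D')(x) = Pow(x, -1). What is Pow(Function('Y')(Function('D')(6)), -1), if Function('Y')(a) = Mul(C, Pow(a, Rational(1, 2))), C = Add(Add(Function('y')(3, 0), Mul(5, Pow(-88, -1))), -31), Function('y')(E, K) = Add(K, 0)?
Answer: Mul(Rational(-88, 2733), Pow(6, Rational(1, 2))) ≈ -0.078871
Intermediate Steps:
Function('y')(E, K) = K
C = Rational(-2733, 88) (C = Add(Add(0, Mul(5, Pow(-88, -1))), -31) = Add(Add(0, Mul(5, Rational(-1, 88))), -31) = Add(Add(0, Rational(-5, 88)), -31) = Add(Rational(-5, 88), -31) = Rational(-2733, 88) ≈ -31.057)
Function('Y')(a) = Mul(Rational(-2733, 88), Pow(a, Rational(1, 2)))
Pow(Function('Y')(Function('D')(6)), -1) = Pow(Mul(Rational(-2733, 88), Pow(Pow(6, -1), Rational(1, 2))), -1) = Pow(Mul(Rational(-2733, 88), Pow(Rational(1, 6), Rational(1, 2))), -1) = Pow(Mul(Rational(-2733, 88), Mul(Rational(1, 6), Pow(6, Rational(1, 2)))), -1) = Pow(Mul(Rational(-911, 176), Pow(6, Rational(1, 2))), -1) = Mul(Rational(-88, 2733), Pow(6, Rational(1, 2)))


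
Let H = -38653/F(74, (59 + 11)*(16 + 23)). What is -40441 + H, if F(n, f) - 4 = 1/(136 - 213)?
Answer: -15391668/307 ≈ -50136.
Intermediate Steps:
F(n, f) = 307/77 (F(n, f) = 4 + 1/(136 - 213) = 4 + 1/(-77) = 4 - 1/77 = 307/77)
H = -2976281/307 (H = -38653/307/77 = -38653*77/307 = -2976281/307 ≈ -9694.7)
-40441 + H = -40441 - 2976281/307 = -15391668/307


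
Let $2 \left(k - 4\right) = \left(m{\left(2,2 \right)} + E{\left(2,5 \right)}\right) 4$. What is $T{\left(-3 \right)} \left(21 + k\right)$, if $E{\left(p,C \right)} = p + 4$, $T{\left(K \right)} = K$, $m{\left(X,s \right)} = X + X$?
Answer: $-135$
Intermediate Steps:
$m{\left(X,s \right)} = 2 X$
$E{\left(p,C \right)} = 4 + p$
$k = 24$ ($k = 4 + \frac{\left(2 \cdot 2 + \left(4 + 2\right)\right) 4}{2} = 4 + \frac{\left(4 + 6\right) 4}{2} = 4 + \frac{10 \cdot 4}{2} = 4 + \frac{1}{2} \cdot 40 = 4 + 20 = 24$)
$T{\left(-3 \right)} \left(21 + k\right) = - 3 \left(21 + 24\right) = \left(-3\right) 45 = -135$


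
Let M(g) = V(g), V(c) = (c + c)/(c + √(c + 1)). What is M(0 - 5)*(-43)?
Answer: -2150/29 - 860*I/29 ≈ -74.138 - 29.655*I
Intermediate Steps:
V(c) = 2*c/(c + √(1 + c)) (V(c) = (2*c)/(c + √(1 + c)) = 2*c/(c + √(1 + c)))
M(g) = 2*g/(g + √(1 + g))
M(0 - 5)*(-43) = (2*(0 - 5)/((0 - 5) + √(1 + (0 - 5))))*(-43) = (2*(-5)/(-5 + √(1 - 5)))*(-43) = (2*(-5)/(-5 + √(-4)))*(-43) = (2*(-5)/(-5 + 2*I))*(-43) = (2*(-5)*((-5 - 2*I)/29))*(-43) = (50/29 + 20*I/29)*(-43) = -2150/29 - 860*I/29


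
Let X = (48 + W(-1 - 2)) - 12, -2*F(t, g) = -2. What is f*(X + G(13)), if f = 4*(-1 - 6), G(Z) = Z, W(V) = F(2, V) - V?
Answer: -1484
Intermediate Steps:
F(t, g) = 1 (F(t, g) = -½*(-2) = 1)
W(V) = 1 - V
f = -28 (f = 4*(-7) = -28)
X = 40 (X = (48 + (1 - (-1 - 2))) - 12 = (48 + (1 - 1*(-3))) - 12 = (48 + (1 + 3)) - 12 = (48 + 4) - 12 = 52 - 12 = 40)
f*(X + G(13)) = -28*(40 + 13) = -28*53 = -1484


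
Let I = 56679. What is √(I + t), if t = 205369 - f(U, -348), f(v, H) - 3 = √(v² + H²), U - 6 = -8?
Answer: √(262045 - 2*√30277) ≈ 511.56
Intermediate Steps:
U = -2 (U = 6 - 8 = -2)
f(v, H) = 3 + √(H² + v²) (f(v, H) = 3 + √(v² + H²) = 3 + √(H² + v²))
t = 205366 - 2*√30277 (t = 205369 - (3 + √((-348)² + (-2)²)) = 205369 - (3 + √(121104 + 4)) = 205369 - (3 + √121108) = 205369 - (3 + 2*√30277) = 205369 + (-3 - 2*√30277) = 205366 - 2*√30277 ≈ 2.0502e+5)
√(I + t) = √(56679 + (205366 - 2*√30277)) = √(262045 - 2*√30277)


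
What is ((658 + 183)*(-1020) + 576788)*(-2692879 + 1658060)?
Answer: 290817253208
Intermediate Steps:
((658 + 183)*(-1020) + 576788)*(-2692879 + 1658060) = (841*(-1020) + 576788)*(-1034819) = (-857820 + 576788)*(-1034819) = -281032*(-1034819) = 290817253208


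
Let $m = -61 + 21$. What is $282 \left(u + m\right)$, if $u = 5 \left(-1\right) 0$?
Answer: $-11280$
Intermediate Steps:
$u = 0$ ($u = \left(-5\right) 0 = 0$)
$m = -40$
$282 \left(u + m\right) = 282 \left(0 - 40\right) = 282 \left(-40\right) = -11280$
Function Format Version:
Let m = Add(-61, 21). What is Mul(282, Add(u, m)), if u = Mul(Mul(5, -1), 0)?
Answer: -11280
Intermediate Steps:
u = 0 (u = Mul(-5, 0) = 0)
m = -40
Mul(282, Add(u, m)) = Mul(282, Add(0, -40)) = Mul(282, -40) = -11280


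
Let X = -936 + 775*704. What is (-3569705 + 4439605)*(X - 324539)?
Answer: 191486737500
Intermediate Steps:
X = 544664 (X = -936 + 545600 = 544664)
(-3569705 + 4439605)*(X - 324539) = (-3569705 + 4439605)*(544664 - 324539) = 869900*220125 = 191486737500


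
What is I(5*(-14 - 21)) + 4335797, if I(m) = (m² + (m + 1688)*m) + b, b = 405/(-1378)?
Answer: 5652069161/1378 ≈ 4.1016e+6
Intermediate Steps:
b = -405/1378 (b = 405*(-1/1378) = -405/1378 ≈ -0.29390)
I(m) = -405/1378 + m² + m*(1688 + m) (I(m) = (m² + (m + 1688)*m) - 405/1378 = (m² + (1688 + m)*m) - 405/1378 = (m² + m*(1688 + m)) - 405/1378 = -405/1378 + m² + m*(1688 + m))
I(5*(-14 - 21)) + 4335797 = (-405/1378 + 2*(5*(-14 - 21))² + 1688*(5*(-14 - 21))) + 4335797 = (-405/1378 + 2*(5*(-35))² + 1688*(5*(-35))) + 4335797 = (-405/1378 + 2*(-175)² + 1688*(-175)) + 4335797 = (-405/1378 + 2*30625 - 295400) + 4335797 = (-405/1378 + 61250 - 295400) + 4335797 = -322659105/1378 + 4335797 = 5652069161/1378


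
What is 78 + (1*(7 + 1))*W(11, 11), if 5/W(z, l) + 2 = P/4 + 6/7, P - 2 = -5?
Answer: 3014/53 ≈ 56.868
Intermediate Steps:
P = -3 (P = 2 - 5 = -3)
W(z, l) = -140/53 (W(z, l) = 5/(-2 + (-3/4 + 6/7)) = 5/(-2 + 3/28) = 5/(-53/28) = 5*(-28/53) = -140/53)
78 + (1*(7 + 1))*W(11, 11) = 78 + (1*(7 + 1))*(-140/53) = 78 + (1*8)*(-140/53) = 78 + 8*(-140/53) = 78 - 1120/53 = 3014/53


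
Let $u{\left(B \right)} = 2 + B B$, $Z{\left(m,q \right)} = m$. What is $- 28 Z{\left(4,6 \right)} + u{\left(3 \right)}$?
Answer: $-101$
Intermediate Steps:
$u{\left(B \right)} = 2 + B^{2}$
$- 28 Z{\left(4,6 \right)} + u{\left(3 \right)} = \left(-28\right) 4 + \left(2 + 3^{2}\right) = -112 + \left(2 + 9\right) = -112 + 11 = -101$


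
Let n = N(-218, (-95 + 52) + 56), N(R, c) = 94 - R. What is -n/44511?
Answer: -104/14837 ≈ -0.0070095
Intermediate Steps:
n = 312 (n = 94 - 1*(-218) = 94 + 218 = 312)
-n/44511 = -312/44511 = -1*104/14837 = -104/14837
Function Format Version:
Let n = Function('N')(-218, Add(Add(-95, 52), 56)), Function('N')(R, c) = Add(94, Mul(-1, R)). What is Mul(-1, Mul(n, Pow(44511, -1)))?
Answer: Rational(-104, 14837) ≈ -0.0070095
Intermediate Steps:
n = 312 (n = Add(94, Mul(-1, -218)) = Add(94, 218) = 312)
Mul(-1, Mul(n, Pow(44511, -1))) = Mul(-1, Mul(312, Pow(44511, -1))) = Mul(-1, Mul(312, Rational(1, 44511))) = Mul(-1, Rational(104, 14837)) = Rational(-104, 14837)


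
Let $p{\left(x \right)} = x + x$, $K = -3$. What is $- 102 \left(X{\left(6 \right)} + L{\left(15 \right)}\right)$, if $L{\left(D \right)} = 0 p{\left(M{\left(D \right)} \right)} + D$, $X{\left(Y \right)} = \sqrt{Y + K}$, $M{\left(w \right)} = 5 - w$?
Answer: $-1530 - 102 \sqrt{3} \approx -1706.7$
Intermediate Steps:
$X{\left(Y \right)} = \sqrt{-3 + Y}$ ($X{\left(Y \right)} = \sqrt{Y - 3} = \sqrt{-3 + Y}$)
$p{\left(x \right)} = 2 x$
$L{\left(D \right)} = D$ ($L{\left(D \right)} = 0 \cdot 2 \left(5 - D\right) + D = 0 \left(10 - 2 D\right) + D = 0 + D = D$)
$- 102 \left(X{\left(6 \right)} + L{\left(15 \right)}\right) = - 102 \left(\sqrt{-3 + 6} + 15\right) = - 102 \left(\sqrt{3} + 15\right) = - 102 \left(15 + \sqrt{3}\right) = -1530 - 102 \sqrt{3}$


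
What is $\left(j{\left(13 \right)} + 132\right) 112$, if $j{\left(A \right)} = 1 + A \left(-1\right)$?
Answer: $13440$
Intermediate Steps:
$j{\left(A \right)} = 1 - A$
$\left(j{\left(13 \right)} + 132\right) 112 = \left(\left(1 - 13\right) + 132\right) 112 = \left(-12 + 132\right) 112 = 120 \cdot 112 = 13440$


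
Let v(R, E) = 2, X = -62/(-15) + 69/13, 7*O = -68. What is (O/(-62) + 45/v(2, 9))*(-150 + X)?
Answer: -269512697/84630 ≈ -3184.6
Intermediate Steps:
O = -68/7 (O = (1/7)*(-68) = -68/7 ≈ -9.7143)
X = 1841/195 (X = -62*(-1/15) + 69*(1/13) = 62/15 + 69/13 = 1841/195 ≈ 9.4410)
(O/(-62) + 45/v(2, 9))*(-150 + X) = (-68/7/(-62) + 45/2)*(-150 + 1841/195) = (-68/7*(-1/62) + 45*(1/2))*(-27409/195) = (34/217 + 45/2)*(-27409/195) = (9833/434)*(-27409/195) = -269512697/84630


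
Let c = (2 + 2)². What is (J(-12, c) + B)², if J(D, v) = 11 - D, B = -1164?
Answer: 1301881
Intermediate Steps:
c = 16 (c = 4² = 16)
(J(-12, c) + B)² = ((11 - 1*(-12)) - 1164)² = ((11 + 12) - 1164)² = (23 - 1164)² = (-1141)² = 1301881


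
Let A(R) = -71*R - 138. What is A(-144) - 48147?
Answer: -38061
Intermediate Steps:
A(R) = -138 - 71*R
A(-144) - 48147 = (-138 - 71*(-144)) - 48147 = (-138 + 10224) - 48147 = 10086 - 48147 = -38061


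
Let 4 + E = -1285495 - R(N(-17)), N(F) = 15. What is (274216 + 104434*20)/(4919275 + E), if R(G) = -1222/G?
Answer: 17721720/27253931 ≈ 0.65024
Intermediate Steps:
E = -19281263/15 (E = -4 + (-1285495 - (-1222)/15) = -4 + (-1285495 - 1*(-1222/15)) = -4 + (-1285495 + 1222/15) = -4 - 19281203/15 = -19281263/15 ≈ -1.2854e+6)
(274216 + 104434*20)/(4919275 + E) = (274216 + 104434*20)/(4919275 - 19281263/15) = (274216 + 2088680)/(54507862/15) = 2362896*(15/54507862) = 17721720/27253931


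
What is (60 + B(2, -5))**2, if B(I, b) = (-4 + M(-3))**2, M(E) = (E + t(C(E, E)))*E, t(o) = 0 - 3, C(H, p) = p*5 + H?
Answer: 65536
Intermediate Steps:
C(H, p) = H + 5*p (C(H, p) = 5*p + H = H + 5*p)
t(o) = -3
M(E) = E*(-3 + E) (M(E) = (E - 3)*E = (-3 + E)*E = E*(-3 + E))
B(I, b) = 196 (B(I, b) = (-4 - 3*(-3 - 3))**2 = (-4 - 3*(-6))**2 = (-4 + 18)**2 = 14**2 = 196)
(60 + B(2, -5))**2 = (60 + 196)**2 = 256**2 = 65536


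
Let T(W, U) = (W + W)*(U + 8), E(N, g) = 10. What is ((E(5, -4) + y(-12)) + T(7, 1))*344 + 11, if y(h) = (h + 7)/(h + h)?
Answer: 140600/3 ≈ 46867.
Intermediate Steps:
T(W, U) = 2*W*(8 + U) (T(W, U) = (2*W)*(8 + U) = 2*W*(8 + U))
y(h) = (7 + h)/(2*h) (y(h) = (7 + h)/((2*h)) = (7 + h)*(1/(2*h)) = (7 + h)/(2*h))
((E(5, -4) + y(-12)) + T(7, 1))*344 + 11 = ((10 + (1/2)*(7 - 12)/(-12)) + 2*7*(8 + 1))*344 + 11 = ((10 + (1/2)*(-1/12)*(-5)) + 2*7*9)*344 + 11 = ((10 + 5/24) + 126)*344 + 11 = (245/24 + 126)*344 + 11 = (3269/24)*344 + 11 = 140567/3 + 11 = 140600/3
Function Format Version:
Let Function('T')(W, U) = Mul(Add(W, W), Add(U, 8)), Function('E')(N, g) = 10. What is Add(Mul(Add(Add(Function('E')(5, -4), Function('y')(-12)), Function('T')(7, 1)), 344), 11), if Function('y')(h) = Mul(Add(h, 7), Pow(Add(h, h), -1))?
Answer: Rational(140600, 3) ≈ 46867.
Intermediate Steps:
Function('T')(W, U) = Mul(2, W, Add(8, U)) (Function('T')(W, U) = Mul(Mul(2, W), Add(8, U)) = Mul(2, W, Add(8, U)))
Function('y')(h) = Mul(Rational(1, 2), Pow(h, -1), Add(7, h)) (Function('y')(h) = Mul(Add(7, h), Pow(Mul(2, h), -1)) = Mul(Add(7, h), Mul(Rational(1, 2), Pow(h, -1))) = Mul(Rational(1, 2), Pow(h, -1), Add(7, h)))
Add(Mul(Add(Add(Function('E')(5, -4), Function('y')(-12)), Function('T')(7, 1)), 344), 11) = Add(Mul(Add(Add(10, Mul(Rational(1, 2), Pow(-12, -1), Add(7, -12))), Mul(2, 7, Add(8, 1))), 344), 11) = Add(Mul(Add(Add(10, Mul(Rational(1, 2), Rational(-1, 12), -5)), Mul(2, 7, 9)), 344), 11) = Add(Mul(Add(Add(10, Rational(5, 24)), 126), 344), 11) = Add(Mul(Add(Rational(245, 24), 126), 344), 11) = Add(Mul(Rational(3269, 24), 344), 11) = Add(Rational(140567, 3), 11) = Rational(140600, 3)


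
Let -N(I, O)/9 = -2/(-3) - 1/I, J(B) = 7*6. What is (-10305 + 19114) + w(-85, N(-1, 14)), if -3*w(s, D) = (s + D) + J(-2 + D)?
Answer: 26485/3 ≈ 8828.3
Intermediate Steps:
J(B) = 42
N(I, O) = -6 + 9/I (N(I, O) = -9*(-2/(-3) - 1/I) = -9*(-2*(-⅓) - 1/I) = -9*(⅔ - 1/I) = -6 + 9/I)
w(s, D) = -14 - D/3 - s/3 (w(s, D) = -((s + D) + 42)/3 = -((D + s) + 42)/3 = -(42 + D + s)/3 = -14 - D/3 - s/3)
(-10305 + 19114) + w(-85, N(-1, 14)) = (-10305 + 19114) + (-14 - (-6 + 9/(-1))/3 - ⅓*(-85)) = 8809 + (-14 - (-6 + 9*(-1))/3 + 85/3) = 8809 + (-14 - (-6 - 9)/3 + 85/3) = 8809 + (-14 - ⅓*(-15) + 85/3) = 8809 + (-14 + 5 + 85/3) = 8809 + 58/3 = 26485/3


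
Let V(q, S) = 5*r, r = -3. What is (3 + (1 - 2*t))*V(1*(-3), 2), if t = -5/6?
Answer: -85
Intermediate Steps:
t = -⅚ (t = -5*⅙ = -⅚ ≈ -0.83333)
V(q, S) = -15 (V(q, S) = 5*(-3) = -15)
(3 + (1 - 2*t))*V(1*(-3), 2) = (3 + (1 - 2*(-⅚)))*(-15) = (3 + (1 + 5/3))*(-15) = (3 + 8/3)*(-15) = (17/3)*(-15) = -85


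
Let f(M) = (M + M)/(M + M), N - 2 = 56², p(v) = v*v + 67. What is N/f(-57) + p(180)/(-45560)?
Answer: 142934813/45560 ≈ 3137.3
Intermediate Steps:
p(v) = 67 + v² (p(v) = v² + 67 = 67 + v²)
N = 3138 (N = 2 + 56² = 2 + 3136 = 3138)
f(M) = 1 (f(M) = (2*M)/((2*M)) = (2*M)*(1/(2*M)) = 1)
N/f(-57) + p(180)/(-45560) = 3138/1 + (67 + 180²)/(-45560) = 3138*1 + (67 + 32400)*(-1/45560) = 3138 + 32467*(-1/45560) = 3138 - 32467/45560 = 142934813/45560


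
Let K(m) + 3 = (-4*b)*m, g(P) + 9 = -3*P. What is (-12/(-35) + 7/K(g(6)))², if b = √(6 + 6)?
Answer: 314624235361/2666215451025 + 8961296*√3/1209168005 ≈ 0.13084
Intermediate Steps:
b = 2*√3 (b = √12 = 2*√3 ≈ 3.4641)
g(P) = -9 - 3*P
K(m) = -3 - 8*m*√3 (K(m) = -3 + (-8*√3)*m = -3 - 8*m*√3)
(-12/(-35) + 7/K(g(6)))² = (-12/(-35) + 7/(-3 - 8*(-9 - 3*6)*√3))² = (-12*(-1/35) + 7/(-3 - 8*(-9 - 18)*√3))² = (12/35 + 7/(-3 - 8*(-27)*√3))² = (12/35 + 7/(-3 + 216*√3))²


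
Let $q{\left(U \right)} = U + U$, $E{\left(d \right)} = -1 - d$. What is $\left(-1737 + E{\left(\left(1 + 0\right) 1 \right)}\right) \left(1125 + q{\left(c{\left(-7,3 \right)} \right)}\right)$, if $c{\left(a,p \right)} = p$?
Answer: $-1966809$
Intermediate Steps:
$q{\left(U \right)} = 2 U$
$\left(-1737 + E{\left(\left(1 + 0\right) 1 \right)}\right) \left(1125 + q{\left(c{\left(-7,3 \right)} \right)}\right) = \left(-1737 - \left(1 + \left(1 + 0\right) 1\right)\right) \left(1125 + 2 \cdot 3\right) = \left(-1737 - \left(1 + 1 \cdot 1\right)\right) \left(1125 + 6\right) = \left(-1737 - 2\right) 1131 = \left(-1739\right) 1131 = -1966809$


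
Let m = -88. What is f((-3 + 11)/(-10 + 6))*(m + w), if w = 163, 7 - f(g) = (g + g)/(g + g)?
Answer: 450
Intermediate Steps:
f(g) = 6 (f(g) = 7 - (g + g)/(g + g) = 7 - 2*g/(2*g) = 7 - 2*g*1/(2*g) = 7 - 1*1 = 7 - 1 = 6)
f((-3 + 11)/(-10 + 6))*(m + w) = 6*(-88 + 163) = 6*75 = 450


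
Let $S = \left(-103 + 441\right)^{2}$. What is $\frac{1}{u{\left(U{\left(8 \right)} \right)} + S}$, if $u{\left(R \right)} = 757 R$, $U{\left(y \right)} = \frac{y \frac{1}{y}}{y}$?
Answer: $\frac{8}{914709} \approx 8.7459 \cdot 10^{-6}$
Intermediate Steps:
$U{\left(y \right)} = \frac{1}{y}$ ($U{\left(y \right)} = 1 \frac{1}{y} = \frac{1}{y}$)
$S = 114244$ ($S = 338^{2} = 114244$)
$\frac{1}{u{\left(U{\left(8 \right)} \right)} + S} = \frac{1}{\frac{757}{8} + 114244} = \frac{1}{\frac{914709}{8}} = \frac{8}{914709}$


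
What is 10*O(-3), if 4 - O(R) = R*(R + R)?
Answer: -140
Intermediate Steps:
O(R) = 4 - 2*R² (O(R) = 4 - R*(R + R) = 4 - R*2*R = 4 - 2*R²)
10*O(-3) = 10*(4 - 2*(-3)²) = 10*(4 - 2*9) = 10*(4 - 18) = 10*(-14) = -140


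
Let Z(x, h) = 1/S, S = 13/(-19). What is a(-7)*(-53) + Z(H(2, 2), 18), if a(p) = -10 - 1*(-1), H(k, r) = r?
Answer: 6182/13 ≈ 475.54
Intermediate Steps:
S = -13/19 (S = 13*(-1/19) = -13/19 ≈ -0.68421)
a(p) = -9 (a(p) = -10 + 1 = -9)
Z(x, h) = -19/13 (Z(x, h) = 1/(-13/19) = -19/13)
a(-7)*(-53) + Z(H(2, 2), 18) = -9*(-53) - 19/13 = 477 - 19/13 = 6182/13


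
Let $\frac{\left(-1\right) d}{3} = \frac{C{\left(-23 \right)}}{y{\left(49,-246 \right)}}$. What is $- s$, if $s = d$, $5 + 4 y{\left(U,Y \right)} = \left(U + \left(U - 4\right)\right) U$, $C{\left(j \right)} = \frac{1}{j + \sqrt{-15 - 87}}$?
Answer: $- \frac{276}{2903231} - \frac{12 i \sqrt{102}}{2903231} \approx -9.5066 \cdot 10^{-5} - 4.1745 \cdot 10^{-5} i$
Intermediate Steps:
$C{\left(j \right)} = \frac{1}{j + i \sqrt{102}}$ ($C{\left(j \right)} = \frac{1}{j + \sqrt{-102}} = \frac{1}{j + i \sqrt{102}}$)
$y{\left(U,Y \right)} = - \frac{5}{4} + \frac{U \left(-4 + 2 U\right)}{4}$ ($y{\left(U,Y \right)} = - \frac{5}{4} + \frac{\left(U + \left(U - 4\right)\right) U}{4} = - \frac{5}{4} + \frac{\left(U + \left(-4 + U\right)\right) U}{4} = - \frac{5}{4} + \frac{\left(-4 + 2 U\right) U}{4} = - \frac{5}{4} + \frac{U \left(-4 + 2 U\right)}{4}$)
$d = - \frac{12}{4601 \left(-23 + i \sqrt{102}\right)}$ ($d = - 3 \frac{1}{\left(-23 + i \sqrt{102}\right) \left(- \frac{5}{4} + \frac{49^{2}}{2} - 49\right)} = - 3 \frac{1}{\left(-23 + i \sqrt{102}\right) \left(- \frac{5}{4} + \frac{1}{2} \cdot 2401 - 49\right)} = - 3 \frac{1}{\left(-23 + i \sqrt{102}\right) \left(- \frac{5}{4} + \frac{2401}{2} - 49\right)} = - 3 \frac{1}{\left(-23 + i \sqrt{102}\right) \frac{4601}{4}} = - 3 \frac{1}{-23 + i \sqrt{102}} \cdot \frac{4}{4601} = - 3 \frac{4}{4601 \left(-23 + i \sqrt{102}\right)} = - \frac{12}{4601 \left(-23 + i \sqrt{102}\right)} \approx 9.5066 \cdot 10^{-5} + 4.1745 \cdot 10^{-5} i$)
$s = \frac{276}{2903231} + \frac{12 i \sqrt{102}}{2903231} \approx 9.5066 \cdot 10^{-5} + 4.1745 \cdot 10^{-5} i$
$- s = - (\frac{276}{2903231} + \frac{12 i \sqrt{102}}{2903231}) = - \frac{276}{2903231} - \frac{12 i \sqrt{102}}{2903231}$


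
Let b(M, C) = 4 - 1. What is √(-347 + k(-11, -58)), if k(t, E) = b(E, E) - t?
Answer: 3*I*√37 ≈ 18.248*I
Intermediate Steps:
b(M, C) = 3
k(t, E) = 3 - t
√(-347 + k(-11, -58)) = √(-347 + (3 - 1*(-11))) = √(-347 + (3 + 11)) = √(-347 + 14) = √(-333) = 3*I*√37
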